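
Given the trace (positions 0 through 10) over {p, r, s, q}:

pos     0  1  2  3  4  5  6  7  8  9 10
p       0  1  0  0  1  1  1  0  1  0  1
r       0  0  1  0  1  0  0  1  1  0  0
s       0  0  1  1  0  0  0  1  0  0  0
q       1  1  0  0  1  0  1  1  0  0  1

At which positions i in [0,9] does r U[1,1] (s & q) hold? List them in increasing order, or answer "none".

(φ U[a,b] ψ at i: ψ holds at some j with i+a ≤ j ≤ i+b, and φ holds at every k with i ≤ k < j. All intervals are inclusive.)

Evaluate at each i in [0,9]:
  i=0: ✗ (no rhs in [1,1])
  i=1: ✗ (no rhs in [2,2])
  i=2: ✗ (no rhs in [3,3])
  i=3: ✗ (no rhs in [4,4])
  i=4: ✗ (no rhs in [5,5])
  i=5: ✗ (no rhs in [6,6])
  i=6: ✗ (lhs fails at k=6 before rhs at j=7)
  i=7: ✗ (no rhs in [8,8])
  i=8: ✗ (no rhs in [9,9])
  i=9: ✗ (no rhs in [10,10])

none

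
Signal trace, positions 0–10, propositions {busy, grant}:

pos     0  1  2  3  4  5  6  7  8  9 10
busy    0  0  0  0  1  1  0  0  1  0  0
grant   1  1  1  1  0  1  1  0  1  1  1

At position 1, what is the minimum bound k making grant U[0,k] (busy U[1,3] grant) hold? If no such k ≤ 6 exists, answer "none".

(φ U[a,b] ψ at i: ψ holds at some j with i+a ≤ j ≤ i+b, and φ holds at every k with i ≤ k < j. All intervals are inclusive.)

3

Need earliest j ≥ 1 with (busy U[1,3] grant), and grant at every k in [1,j-1].
  j=1: rhs fails.
  j=2: rhs fails.
  j=3: rhs fails.
  j=4: rhs holds; lhs holds on [1,3]. k = 3.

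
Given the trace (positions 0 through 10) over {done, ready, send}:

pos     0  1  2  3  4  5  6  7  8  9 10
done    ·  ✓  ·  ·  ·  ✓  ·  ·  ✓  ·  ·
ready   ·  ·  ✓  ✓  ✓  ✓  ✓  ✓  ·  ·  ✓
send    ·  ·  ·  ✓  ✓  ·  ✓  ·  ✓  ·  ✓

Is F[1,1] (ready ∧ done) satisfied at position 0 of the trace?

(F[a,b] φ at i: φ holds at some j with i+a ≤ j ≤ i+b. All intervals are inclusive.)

Check (ready ∧ done) at each j in [1,1]:
  j=1: false
No position in the window satisfies it → formula fails.

Does not hold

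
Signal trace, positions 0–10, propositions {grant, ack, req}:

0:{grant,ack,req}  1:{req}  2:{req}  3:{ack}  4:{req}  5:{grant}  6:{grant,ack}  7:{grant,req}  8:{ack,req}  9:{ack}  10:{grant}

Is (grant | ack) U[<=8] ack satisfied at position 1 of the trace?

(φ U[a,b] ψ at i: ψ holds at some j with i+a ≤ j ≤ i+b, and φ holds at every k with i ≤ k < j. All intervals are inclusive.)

False

Need some j in [1,9] with ack, and (grant | ack) at every k in [1,j-1].
  j=1: ack false.
  j=2: ack false.
  j=3: ack holds, but (grant | ack) fails at k=1 → not this j.
  j=4: ack false.
  j=5: ack false.
  j=6: ack holds, but (grant | ack) fails at k=1 → not this j.
  j=7: ack false.
  j=8: ack holds, but (grant | ack) fails at k=1 → not this j.
  j=9: ack holds, but (grant | ack) fails at k=1 → not this j.
No j in the window works → until fails.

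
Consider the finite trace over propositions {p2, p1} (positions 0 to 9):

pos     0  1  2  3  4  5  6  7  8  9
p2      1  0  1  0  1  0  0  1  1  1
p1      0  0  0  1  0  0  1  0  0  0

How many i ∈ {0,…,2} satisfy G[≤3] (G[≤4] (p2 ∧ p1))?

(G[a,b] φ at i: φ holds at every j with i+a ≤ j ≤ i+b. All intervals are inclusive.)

0

Evaluate at each i in [0,2]:
  i=0: ✗ (fails at j=0)
  i=1: ✗ (fails at j=1)
  i=2: ✗ (fails at j=2)
Positions where it holds: {} → 0.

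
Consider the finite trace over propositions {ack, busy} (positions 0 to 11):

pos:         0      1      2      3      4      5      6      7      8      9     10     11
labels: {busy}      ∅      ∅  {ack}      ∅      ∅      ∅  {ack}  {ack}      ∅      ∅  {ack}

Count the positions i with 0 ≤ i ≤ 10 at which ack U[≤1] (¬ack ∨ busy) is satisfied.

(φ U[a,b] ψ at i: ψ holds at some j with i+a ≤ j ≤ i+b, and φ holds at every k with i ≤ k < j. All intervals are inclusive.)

Evaluate at each i in [0,10]:
  i=0: ✓ (rhs at j=0)
  i=1: ✓ (rhs at j=1)
  i=2: ✓ (rhs at j=2)
  i=3: ✓ (rhs at j=4; lhs holds on [3,3])
  i=4: ✓ (rhs at j=4)
  i=5: ✓ (rhs at j=5)
  i=6: ✓ (rhs at j=6)
  i=7: ✗ (no rhs in [7,8])
  i=8: ✓ (rhs at j=9; lhs holds on [8,8])
  i=9: ✓ (rhs at j=9)
  i=10: ✓ (rhs at j=10)
Positions where it holds: {0, 1, 2, 3, 4, 5, 6, 8, 9, 10} → 10.

10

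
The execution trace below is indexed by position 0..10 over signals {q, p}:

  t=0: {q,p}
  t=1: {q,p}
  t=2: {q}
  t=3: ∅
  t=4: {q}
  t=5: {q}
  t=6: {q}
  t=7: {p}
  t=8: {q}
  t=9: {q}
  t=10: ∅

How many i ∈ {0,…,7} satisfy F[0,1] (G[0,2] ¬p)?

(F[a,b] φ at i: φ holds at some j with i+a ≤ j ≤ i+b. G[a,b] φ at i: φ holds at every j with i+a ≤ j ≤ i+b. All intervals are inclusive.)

Evaluate at each i in [0,7]:
  i=0: ✗ (none in [0,1])
  i=1: ✓ (witness j=2)
  i=2: ✓ (witness j=2)
  i=3: ✓ (witness j=3)
  i=4: ✓ (witness j=4)
  i=5: ✗ (none in [5,6])
  i=6: ✗ (none in [6,7])
  i=7: ✓ (witness j=8)
Positions where it holds: {1, 2, 3, 4, 7} → 5.

5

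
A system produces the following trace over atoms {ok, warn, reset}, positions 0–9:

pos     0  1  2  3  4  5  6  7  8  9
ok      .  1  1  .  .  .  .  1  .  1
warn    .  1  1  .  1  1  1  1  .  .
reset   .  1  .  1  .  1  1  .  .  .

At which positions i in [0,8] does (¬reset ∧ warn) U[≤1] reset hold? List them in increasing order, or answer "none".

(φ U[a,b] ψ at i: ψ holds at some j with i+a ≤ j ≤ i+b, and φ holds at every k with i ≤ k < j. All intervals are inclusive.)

Evaluate at each i in [0,8]:
  i=0: ✗ (lhs fails at k=0 before rhs at j=1)
  i=1: ✓ (rhs at j=1)
  i=2: ✓ (rhs at j=3; lhs holds on [2,2])
  i=3: ✓ (rhs at j=3)
  i=4: ✓ (rhs at j=5; lhs holds on [4,4])
  i=5: ✓ (rhs at j=5)
  i=6: ✓ (rhs at j=6)
  i=7: ✗ (no rhs in [7,8])
  i=8: ✗ (no rhs in [8,9])

1, 2, 3, 4, 5, 6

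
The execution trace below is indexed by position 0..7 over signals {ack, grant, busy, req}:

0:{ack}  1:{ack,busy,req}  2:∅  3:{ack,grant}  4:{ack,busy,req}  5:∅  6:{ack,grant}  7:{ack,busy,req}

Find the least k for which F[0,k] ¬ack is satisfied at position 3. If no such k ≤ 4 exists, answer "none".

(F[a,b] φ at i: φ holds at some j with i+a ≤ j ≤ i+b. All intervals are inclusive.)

2

Scan j = 3,4,… for ¬ack:
  j=3: fails
  j=4: fails
  j=5: holds
First hit at j=5, so smallest k = 5-3 = 2.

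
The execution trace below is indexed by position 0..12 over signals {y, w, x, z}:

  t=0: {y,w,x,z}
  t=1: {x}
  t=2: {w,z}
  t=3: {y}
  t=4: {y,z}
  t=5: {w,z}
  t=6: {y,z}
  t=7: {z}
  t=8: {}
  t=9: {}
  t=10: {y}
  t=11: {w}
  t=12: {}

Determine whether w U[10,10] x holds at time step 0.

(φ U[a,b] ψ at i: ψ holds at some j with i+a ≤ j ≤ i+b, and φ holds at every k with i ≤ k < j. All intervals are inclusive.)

Need some j in [10,10] with x, and w at every k in [0,j-1].
  j=10: x false.
No j in the window works → until fails.

Does not hold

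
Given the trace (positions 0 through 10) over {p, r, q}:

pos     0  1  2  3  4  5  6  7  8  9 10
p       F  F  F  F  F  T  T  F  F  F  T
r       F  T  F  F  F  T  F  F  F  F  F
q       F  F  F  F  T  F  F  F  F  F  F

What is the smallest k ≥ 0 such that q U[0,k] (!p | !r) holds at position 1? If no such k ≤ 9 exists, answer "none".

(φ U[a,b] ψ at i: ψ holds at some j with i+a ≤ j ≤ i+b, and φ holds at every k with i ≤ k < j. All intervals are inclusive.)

Need earliest j ≥ 1 with (!p | !r), and q at every k in [1,j-1].
  j=1: rhs holds (empty prefix). k = 0.

0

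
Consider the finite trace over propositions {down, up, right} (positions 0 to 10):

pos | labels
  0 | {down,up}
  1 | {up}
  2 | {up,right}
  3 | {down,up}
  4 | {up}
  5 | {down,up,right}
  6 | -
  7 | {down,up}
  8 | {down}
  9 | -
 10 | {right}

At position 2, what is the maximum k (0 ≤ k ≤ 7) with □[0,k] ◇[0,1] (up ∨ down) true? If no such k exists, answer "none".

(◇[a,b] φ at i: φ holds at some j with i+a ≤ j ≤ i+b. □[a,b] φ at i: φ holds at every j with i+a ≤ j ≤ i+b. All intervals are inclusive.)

6

◇[0,1] (up ∨ down) must hold from j=2 onward; find where it first fails.
  j=2: holds
  j=3: holds
  j=4: holds
  j=5: holds
  j=6: holds
  j=7: holds
  j=8: holds
  j=9: fails
Holds on [2,8], so largest k = 6.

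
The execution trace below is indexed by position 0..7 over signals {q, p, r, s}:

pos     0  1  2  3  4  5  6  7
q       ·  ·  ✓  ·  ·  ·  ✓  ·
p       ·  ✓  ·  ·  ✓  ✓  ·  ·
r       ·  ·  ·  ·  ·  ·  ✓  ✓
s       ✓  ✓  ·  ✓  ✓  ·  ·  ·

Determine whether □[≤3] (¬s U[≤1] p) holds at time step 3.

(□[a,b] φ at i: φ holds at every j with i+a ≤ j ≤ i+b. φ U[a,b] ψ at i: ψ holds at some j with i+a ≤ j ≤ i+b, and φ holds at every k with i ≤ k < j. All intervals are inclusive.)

Check (¬s U[≤1] p) at every j in [3,6]:
  j=3: fails
  j=4: holds
  j=5: holds
  j=6: fails
Fails at j=3 → formula fails.

False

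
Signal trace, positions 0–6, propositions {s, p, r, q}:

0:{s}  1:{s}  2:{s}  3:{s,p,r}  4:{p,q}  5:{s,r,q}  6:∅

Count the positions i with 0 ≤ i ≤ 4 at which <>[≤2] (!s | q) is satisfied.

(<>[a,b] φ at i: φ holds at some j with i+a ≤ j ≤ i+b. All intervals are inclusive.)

3

Evaluate at each i in [0,4]:
  i=0: ✗ (none in [0,2])
  i=1: ✗ (none in [1,3])
  i=2: ✓ (witness j=4)
  i=3: ✓ (witness j=4)
  i=4: ✓ (witness j=4)
Positions where it holds: {2, 3, 4} → 3.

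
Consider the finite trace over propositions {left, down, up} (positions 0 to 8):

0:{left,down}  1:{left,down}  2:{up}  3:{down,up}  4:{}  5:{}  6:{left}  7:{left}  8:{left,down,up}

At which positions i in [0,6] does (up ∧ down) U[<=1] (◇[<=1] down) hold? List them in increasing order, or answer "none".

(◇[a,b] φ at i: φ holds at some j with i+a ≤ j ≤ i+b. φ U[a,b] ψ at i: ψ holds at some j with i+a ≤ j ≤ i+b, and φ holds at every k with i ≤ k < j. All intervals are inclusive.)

0, 1, 2, 3

Evaluate at each i in [0,6]:
  i=0: ✓ (rhs at j=0)
  i=1: ✓ (rhs at j=1)
  i=2: ✓ (rhs at j=2)
  i=3: ✓ (rhs at j=3)
  i=4: ✗ (no rhs in [4,5])
  i=5: ✗ (no rhs in [5,6])
  i=6: ✗ (lhs fails at k=6 before rhs at j=7)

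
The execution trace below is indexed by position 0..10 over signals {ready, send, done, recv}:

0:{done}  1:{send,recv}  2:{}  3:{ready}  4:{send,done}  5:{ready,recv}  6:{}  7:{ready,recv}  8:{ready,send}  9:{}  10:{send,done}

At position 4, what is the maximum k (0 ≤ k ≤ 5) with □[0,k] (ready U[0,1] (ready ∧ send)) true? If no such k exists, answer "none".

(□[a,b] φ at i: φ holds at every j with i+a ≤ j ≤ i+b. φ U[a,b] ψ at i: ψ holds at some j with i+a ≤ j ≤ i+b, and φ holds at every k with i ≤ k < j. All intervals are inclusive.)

none

(ready U[0,1] (ready ∧ send)) must hold from j=4 onward; find where it first fails.
  j=4: fails → no k works.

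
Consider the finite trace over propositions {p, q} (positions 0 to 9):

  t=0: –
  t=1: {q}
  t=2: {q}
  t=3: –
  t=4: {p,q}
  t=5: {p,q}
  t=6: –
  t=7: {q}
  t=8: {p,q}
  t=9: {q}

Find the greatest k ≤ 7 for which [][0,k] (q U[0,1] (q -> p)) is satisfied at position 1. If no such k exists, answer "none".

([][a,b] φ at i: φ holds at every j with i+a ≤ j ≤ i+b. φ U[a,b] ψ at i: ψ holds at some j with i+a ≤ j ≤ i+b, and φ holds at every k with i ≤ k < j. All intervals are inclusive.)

none

(q U[0,1] (q -> p)) must hold from j=1 onward; find where it first fails.
  j=1: fails → no k works.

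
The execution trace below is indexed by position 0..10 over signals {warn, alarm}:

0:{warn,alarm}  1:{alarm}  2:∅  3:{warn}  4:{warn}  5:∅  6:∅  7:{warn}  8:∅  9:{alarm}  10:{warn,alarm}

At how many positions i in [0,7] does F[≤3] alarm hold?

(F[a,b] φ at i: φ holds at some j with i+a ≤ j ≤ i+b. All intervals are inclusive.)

Evaluate at each i in [0,7]:
  i=0: ✓ (witness j=0)
  i=1: ✓ (witness j=1)
  i=2: ✗ (none in [2,5])
  i=3: ✗ (none in [3,6])
  i=4: ✗ (none in [4,7])
  i=5: ✗ (none in [5,8])
  i=6: ✓ (witness j=9)
  i=7: ✓ (witness j=9)
Positions where it holds: {0, 1, 6, 7} → 4.

4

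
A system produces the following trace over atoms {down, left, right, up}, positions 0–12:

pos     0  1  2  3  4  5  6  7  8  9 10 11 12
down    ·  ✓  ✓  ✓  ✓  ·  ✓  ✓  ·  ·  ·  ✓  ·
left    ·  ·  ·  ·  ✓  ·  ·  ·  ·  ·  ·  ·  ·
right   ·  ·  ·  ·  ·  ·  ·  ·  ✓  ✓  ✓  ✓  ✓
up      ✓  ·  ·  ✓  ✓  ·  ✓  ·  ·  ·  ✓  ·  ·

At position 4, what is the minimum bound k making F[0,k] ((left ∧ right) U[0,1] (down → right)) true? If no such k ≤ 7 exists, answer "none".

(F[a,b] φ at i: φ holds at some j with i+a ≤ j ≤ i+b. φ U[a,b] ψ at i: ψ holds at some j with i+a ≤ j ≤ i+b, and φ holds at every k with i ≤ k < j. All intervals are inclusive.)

1

Scan j = 4,5,… for ((left ∧ right) U[0,1] (down → right)):
  j=4: fails
  j=5: holds
First hit at j=5, so smallest k = 5-4 = 1.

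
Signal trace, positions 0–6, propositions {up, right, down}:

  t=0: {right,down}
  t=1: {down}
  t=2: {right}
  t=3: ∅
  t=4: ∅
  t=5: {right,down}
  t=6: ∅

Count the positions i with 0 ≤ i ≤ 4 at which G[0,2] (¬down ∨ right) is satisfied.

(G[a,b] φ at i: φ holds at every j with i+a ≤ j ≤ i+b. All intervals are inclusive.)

3

Evaluate at each i in [0,4]:
  i=0: ✗ (fails at j=1)
  i=1: ✗ (fails at j=1)
  i=2: ✓ (all of [2,4])
  i=3: ✓ (all of [3,5])
  i=4: ✓ (all of [4,6])
Positions where it holds: {2, 3, 4} → 3.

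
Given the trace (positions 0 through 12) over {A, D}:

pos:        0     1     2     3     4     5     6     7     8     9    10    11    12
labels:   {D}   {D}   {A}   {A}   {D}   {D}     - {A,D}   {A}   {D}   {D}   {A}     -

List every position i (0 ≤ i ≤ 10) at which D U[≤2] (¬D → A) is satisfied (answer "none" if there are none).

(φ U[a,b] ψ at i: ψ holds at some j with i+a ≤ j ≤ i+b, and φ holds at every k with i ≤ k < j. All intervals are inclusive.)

Evaluate at each i in [0,10]:
  i=0: ✓ (rhs at j=0)
  i=1: ✓ (rhs at j=1)
  i=2: ✓ (rhs at j=2)
  i=3: ✓ (rhs at j=3)
  i=4: ✓ (rhs at j=4)
  i=5: ✓ (rhs at j=5)
  i=6: ✗ (lhs fails at k=6 before rhs at j=7)
  i=7: ✓ (rhs at j=7)
  i=8: ✓ (rhs at j=8)
  i=9: ✓ (rhs at j=9)
  i=10: ✓ (rhs at j=10)

0, 1, 2, 3, 4, 5, 7, 8, 9, 10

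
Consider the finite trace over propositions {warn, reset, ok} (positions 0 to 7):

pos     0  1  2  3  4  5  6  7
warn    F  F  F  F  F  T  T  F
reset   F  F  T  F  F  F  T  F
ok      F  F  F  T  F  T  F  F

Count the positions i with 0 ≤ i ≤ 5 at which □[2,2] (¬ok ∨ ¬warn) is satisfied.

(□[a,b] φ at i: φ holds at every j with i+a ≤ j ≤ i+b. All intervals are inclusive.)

Evaluate at each i in [0,5]:
  i=0: ✓ (all of [2,2])
  i=1: ✓ (all of [3,3])
  i=2: ✓ (all of [4,4])
  i=3: ✗ (fails at j=5)
  i=4: ✓ (all of [6,6])
  i=5: ✓ (all of [7,7])
Positions where it holds: {0, 1, 2, 4, 5} → 5.

5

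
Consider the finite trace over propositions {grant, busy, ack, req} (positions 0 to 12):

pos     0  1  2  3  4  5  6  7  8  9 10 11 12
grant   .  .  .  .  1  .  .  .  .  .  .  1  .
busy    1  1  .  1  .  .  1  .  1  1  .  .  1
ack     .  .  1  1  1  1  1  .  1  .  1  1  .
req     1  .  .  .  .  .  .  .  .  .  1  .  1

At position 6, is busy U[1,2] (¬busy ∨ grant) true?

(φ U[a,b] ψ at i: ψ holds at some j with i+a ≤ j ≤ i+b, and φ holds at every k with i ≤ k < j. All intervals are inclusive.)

Need some j in [7,8] with (¬busy ∨ grant), and busy at every k in [6,j-1].
  j=7: (¬busy ∨ grant) holds; busy holds at every k in [6,6] → satisfied.

Holds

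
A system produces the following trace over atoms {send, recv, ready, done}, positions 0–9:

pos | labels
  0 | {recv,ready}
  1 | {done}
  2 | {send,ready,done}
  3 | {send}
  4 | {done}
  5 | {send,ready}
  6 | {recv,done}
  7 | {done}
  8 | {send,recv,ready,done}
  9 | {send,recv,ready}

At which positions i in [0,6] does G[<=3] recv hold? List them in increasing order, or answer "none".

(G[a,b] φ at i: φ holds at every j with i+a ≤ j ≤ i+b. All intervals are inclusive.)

Evaluate at each i in [0,6]:
  i=0: ✗ (fails at j=1)
  i=1: ✗ (fails at j=1)
  i=2: ✗ (fails at j=2)
  i=3: ✗ (fails at j=3)
  i=4: ✗ (fails at j=4)
  i=5: ✗ (fails at j=5)
  i=6: ✗ (fails at j=7)

none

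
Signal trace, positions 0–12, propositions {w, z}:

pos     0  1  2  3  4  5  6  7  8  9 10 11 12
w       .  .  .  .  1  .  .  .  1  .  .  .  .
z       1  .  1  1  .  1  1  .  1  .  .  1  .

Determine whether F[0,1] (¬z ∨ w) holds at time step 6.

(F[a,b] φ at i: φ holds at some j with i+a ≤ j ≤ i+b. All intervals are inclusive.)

Holds

Check (¬z ∨ w) at each j in [6,7]:
  j=6: false
  j=7: true
Found at j=7 → formula holds.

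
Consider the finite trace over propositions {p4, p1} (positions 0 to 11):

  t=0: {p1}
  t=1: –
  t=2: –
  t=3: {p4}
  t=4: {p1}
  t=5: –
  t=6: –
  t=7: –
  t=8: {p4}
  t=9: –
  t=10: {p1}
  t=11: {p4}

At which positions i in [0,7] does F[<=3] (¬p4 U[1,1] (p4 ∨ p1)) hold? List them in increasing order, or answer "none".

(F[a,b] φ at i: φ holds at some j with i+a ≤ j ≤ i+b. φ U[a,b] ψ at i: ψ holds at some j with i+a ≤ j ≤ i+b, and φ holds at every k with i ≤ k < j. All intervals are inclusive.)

Evaluate at each i in [0,7]:
  i=0: ✓ (witness j=2)
  i=1: ✓ (witness j=2)
  i=2: ✓ (witness j=2)
  i=3: ✗ (none in [3,6])
  i=4: ✓ (witness j=7)
  i=5: ✓ (witness j=7)
  i=6: ✓ (witness j=7)
  i=7: ✓ (witness j=7)

0, 1, 2, 4, 5, 6, 7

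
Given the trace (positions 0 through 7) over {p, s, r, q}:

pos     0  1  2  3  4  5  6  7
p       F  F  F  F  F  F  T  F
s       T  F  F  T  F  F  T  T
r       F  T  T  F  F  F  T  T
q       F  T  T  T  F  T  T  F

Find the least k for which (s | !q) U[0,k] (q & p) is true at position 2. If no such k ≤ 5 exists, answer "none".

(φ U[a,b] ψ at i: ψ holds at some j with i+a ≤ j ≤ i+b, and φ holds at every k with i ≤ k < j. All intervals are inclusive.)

none

Need earliest j ≥ 2 with (q & p), and (s | !q) at every k in [2,j-1].
  j=2: rhs fails.
  j=3: rhs fails.
  j=4: rhs fails.
  j=5: rhs fails.
  j=6: rhs holds but lhs fails at k=2.
  j=7: rhs fails.
No witness within the range → none.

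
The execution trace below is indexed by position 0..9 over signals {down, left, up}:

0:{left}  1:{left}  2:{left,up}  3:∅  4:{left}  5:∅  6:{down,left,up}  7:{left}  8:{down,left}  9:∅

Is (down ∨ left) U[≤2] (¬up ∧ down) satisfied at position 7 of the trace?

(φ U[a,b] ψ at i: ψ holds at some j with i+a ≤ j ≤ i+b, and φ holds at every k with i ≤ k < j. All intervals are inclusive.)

Need some j in [7,9] with (¬up ∧ down), and (down ∨ left) at every k in [7,j-1].
  j=7: (¬up ∧ down) false.
  j=8: (¬up ∧ down) holds; (down ∨ left) holds at every k in [7,7] → satisfied.

Holds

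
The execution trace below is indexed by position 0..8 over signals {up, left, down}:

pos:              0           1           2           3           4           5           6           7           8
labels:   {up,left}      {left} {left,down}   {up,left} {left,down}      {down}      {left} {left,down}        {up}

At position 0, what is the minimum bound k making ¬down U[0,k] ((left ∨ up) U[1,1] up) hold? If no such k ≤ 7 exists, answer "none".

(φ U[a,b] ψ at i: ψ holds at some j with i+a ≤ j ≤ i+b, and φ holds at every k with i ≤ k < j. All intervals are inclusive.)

Need earliest j ≥ 0 with ((left ∨ up) U[1,1] up), and ¬down at every k in [0,j-1].
  j=0: rhs fails.
  j=1: rhs fails.
  j=2: rhs holds; lhs holds on [0,1]. k = 2.

2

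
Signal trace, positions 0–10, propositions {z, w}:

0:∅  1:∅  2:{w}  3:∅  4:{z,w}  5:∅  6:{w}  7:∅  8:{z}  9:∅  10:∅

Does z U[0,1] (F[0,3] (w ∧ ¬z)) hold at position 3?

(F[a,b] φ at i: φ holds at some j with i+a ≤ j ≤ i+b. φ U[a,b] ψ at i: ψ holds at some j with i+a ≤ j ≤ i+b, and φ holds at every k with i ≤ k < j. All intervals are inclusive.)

Need some j in [3,4] with F[0,3] (w ∧ ¬z), and z at every k in [3,j-1].
  j=3: F[0,3] (w ∧ ¬z) holds; no prefix to check → satisfied.

Holds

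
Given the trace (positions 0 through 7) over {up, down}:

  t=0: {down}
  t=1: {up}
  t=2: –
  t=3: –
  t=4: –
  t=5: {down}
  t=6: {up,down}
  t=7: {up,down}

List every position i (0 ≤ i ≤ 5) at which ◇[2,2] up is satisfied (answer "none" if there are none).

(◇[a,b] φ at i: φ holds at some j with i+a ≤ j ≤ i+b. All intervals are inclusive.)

Evaluate at each i in [0,5]:
  i=0: ✗ (none in [2,2])
  i=1: ✗ (none in [3,3])
  i=2: ✗ (none in [4,4])
  i=3: ✗ (none in [5,5])
  i=4: ✓ (witness j=6)
  i=5: ✓ (witness j=7)

4, 5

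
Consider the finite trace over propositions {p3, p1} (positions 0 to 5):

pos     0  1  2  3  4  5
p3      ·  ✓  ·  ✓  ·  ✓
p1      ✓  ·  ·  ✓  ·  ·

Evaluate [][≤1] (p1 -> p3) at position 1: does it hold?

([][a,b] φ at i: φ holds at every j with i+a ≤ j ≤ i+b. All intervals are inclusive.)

Holds

Check (p1 -> p3) at every j in [1,2]:
  j=1: antecedent false → ✓
  j=2: antecedent false → ✓
All positions satisfy it → formula holds.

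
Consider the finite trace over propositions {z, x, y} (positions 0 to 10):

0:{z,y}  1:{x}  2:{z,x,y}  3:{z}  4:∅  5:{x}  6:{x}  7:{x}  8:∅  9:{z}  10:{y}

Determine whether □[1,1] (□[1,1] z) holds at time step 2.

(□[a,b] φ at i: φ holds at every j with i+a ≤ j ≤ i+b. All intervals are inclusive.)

False

Check □[1,1] z at every j in [3,3]:
  j=3: fails at 4
Fails at j=3 → formula fails.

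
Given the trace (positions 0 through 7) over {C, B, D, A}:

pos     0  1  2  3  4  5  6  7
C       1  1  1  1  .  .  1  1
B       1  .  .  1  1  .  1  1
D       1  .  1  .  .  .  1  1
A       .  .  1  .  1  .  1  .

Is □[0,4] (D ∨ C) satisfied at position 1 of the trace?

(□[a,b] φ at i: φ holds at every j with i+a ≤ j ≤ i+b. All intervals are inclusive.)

Does not hold

Check (D ∨ C) at every j in [1,5]:
  j=1: true
  j=2: true
  j=3: true
  j=4: false
  j=5: false
Fails at j=4 → formula fails.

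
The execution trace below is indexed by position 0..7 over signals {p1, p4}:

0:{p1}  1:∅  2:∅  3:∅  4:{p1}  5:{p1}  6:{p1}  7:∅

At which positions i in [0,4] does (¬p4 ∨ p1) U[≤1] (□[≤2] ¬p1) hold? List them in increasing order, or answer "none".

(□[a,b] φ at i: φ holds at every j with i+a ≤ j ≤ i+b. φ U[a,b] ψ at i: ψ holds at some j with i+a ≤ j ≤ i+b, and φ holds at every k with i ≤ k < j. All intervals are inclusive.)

Evaluate at each i in [0,4]:
  i=0: ✓ (rhs at j=1; lhs holds on [0,0])
  i=1: ✓ (rhs at j=1)
  i=2: ✗ (no rhs in [2,3])
  i=3: ✗ (no rhs in [3,4])
  i=4: ✗ (no rhs in [4,5])

0, 1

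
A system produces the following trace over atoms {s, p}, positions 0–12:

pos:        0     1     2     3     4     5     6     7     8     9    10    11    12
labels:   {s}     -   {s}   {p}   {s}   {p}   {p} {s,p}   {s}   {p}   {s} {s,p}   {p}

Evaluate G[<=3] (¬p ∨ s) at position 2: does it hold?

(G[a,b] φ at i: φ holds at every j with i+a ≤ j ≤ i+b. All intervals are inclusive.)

Check (¬p ∨ s) at every j in [2,5]:
  j=2: true
  j=3: false
  j=4: true
  j=5: false
Fails at j=3 → formula fails.

False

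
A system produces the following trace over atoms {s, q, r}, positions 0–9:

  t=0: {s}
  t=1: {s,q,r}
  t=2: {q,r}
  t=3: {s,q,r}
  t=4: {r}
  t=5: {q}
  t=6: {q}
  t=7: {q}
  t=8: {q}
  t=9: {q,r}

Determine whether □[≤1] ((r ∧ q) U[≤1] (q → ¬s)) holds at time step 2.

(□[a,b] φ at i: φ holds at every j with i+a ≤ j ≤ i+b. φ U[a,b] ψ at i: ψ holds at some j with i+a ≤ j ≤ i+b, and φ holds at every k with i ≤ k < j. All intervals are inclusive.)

True

Check ((r ∧ q) U[≤1] (q → ¬s)) at every j in [2,3]:
  j=2: holds
  j=3: holds
All positions satisfy it → formula holds.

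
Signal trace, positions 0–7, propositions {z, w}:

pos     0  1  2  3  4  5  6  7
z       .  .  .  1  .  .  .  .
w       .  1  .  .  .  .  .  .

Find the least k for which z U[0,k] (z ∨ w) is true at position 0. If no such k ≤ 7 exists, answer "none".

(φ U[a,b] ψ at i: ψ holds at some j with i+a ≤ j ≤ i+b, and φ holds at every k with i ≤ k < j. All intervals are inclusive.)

Need earliest j ≥ 0 with (z ∨ w), and z at every k in [0,j-1].
  j=0: rhs fails.
  j=1: rhs holds but lhs fails at k=0.
  j=2: rhs fails.
  j=3: rhs holds but lhs fails at k=0.
  j=4: rhs fails.
  j=5: rhs fails.
  j=6: rhs fails.
  j=7: rhs fails.
No witness within the range → none.

none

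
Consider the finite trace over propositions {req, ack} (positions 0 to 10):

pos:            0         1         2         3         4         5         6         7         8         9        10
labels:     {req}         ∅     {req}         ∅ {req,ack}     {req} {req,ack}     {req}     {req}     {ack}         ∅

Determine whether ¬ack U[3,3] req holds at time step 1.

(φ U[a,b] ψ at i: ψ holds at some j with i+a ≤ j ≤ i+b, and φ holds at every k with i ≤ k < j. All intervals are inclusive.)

Need some j in [4,4] with req, and ¬ack at every k in [1,j-1].
  j=4: req holds; ¬ack holds at every k in [1,3] → satisfied.

Yes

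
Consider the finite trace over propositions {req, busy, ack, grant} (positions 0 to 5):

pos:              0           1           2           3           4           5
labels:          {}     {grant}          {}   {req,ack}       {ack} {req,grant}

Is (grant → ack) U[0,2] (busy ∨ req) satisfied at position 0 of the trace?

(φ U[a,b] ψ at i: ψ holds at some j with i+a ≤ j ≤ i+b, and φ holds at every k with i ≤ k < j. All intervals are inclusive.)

Need some j in [0,2] with (busy ∨ req), and (grant → ack) at every k in [0,j-1].
  j=0: (busy ∨ req) false.
  j=1: (busy ∨ req) false.
  j=2: (busy ∨ req) false.
No j in the window works → until fails.

No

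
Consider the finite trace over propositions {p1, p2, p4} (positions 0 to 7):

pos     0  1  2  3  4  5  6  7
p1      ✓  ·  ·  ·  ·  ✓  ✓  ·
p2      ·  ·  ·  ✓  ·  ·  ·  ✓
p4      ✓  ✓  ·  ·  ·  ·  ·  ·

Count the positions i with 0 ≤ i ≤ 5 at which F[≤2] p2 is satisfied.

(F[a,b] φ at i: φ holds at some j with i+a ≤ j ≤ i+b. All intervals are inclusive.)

Evaluate at each i in [0,5]:
  i=0: ✗ (none in [0,2])
  i=1: ✓ (witness j=3)
  i=2: ✓ (witness j=3)
  i=3: ✓ (witness j=3)
  i=4: ✗ (none in [4,6])
  i=5: ✓ (witness j=7)
Positions where it holds: {1, 2, 3, 5} → 4.

4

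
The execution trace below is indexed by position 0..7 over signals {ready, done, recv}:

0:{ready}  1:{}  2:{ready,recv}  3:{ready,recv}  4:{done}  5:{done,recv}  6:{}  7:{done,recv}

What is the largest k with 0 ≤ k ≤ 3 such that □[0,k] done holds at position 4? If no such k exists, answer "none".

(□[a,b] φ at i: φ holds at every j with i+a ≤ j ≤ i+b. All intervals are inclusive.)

done must hold from j=4 onward; find where it first fails.
  j=4: holds
  j=5: holds
  j=6: fails
Holds on [4,5], so largest k = 1.

1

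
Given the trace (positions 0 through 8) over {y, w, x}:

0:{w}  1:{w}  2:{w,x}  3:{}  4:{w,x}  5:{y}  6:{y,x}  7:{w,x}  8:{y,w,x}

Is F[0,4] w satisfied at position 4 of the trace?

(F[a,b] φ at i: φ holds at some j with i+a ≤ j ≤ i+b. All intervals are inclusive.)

Holds

Check w at each j in [4,8]:
  j=4: true
  j=5: false
  j=6: false
  j=7: true
  j=8: true
Found at j=4 → formula holds.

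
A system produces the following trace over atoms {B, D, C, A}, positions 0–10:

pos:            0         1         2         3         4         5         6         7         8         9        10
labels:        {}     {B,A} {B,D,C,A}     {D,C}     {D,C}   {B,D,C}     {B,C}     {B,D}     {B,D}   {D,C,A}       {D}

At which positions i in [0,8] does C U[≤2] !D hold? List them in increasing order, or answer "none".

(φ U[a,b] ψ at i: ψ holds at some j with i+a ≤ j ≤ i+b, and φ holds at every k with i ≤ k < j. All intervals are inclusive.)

0, 1, 4, 5, 6

Evaluate at each i in [0,8]:
  i=0: ✓ (rhs at j=0)
  i=1: ✓ (rhs at j=1)
  i=2: ✗ (no rhs in [2,4])
  i=3: ✗ (no rhs in [3,5])
  i=4: ✓ (rhs at j=6; lhs holds on [4,5])
  i=5: ✓ (rhs at j=6; lhs holds on [5,5])
  i=6: ✓ (rhs at j=6)
  i=7: ✗ (no rhs in [7,9])
  i=8: ✗ (no rhs in [8,10])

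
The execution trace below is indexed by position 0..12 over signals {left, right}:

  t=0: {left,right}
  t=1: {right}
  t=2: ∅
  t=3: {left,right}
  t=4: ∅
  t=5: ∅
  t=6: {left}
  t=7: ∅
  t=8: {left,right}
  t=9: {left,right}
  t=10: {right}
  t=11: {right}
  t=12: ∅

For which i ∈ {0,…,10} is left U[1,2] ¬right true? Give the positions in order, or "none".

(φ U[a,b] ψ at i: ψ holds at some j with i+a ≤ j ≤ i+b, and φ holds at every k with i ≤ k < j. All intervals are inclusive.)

3, 6

Evaluate at each i in [0,10]:
  i=0: ✗ (lhs fails at k=1 before rhs at j=2)
  i=1: ✗ (lhs fails at k=1 before rhs at j=2)
  i=2: ✗ (lhs fails at k=2 before rhs at j=4)
  i=3: ✓ (rhs at j=4; lhs holds on [3,3])
  i=4: ✗ (lhs fails at k=4 before rhs at j=5)
  i=5: ✗ (lhs fails at k=5 before rhs at j=6)
  i=6: ✓ (rhs at j=7; lhs holds on [6,6])
  i=7: ✗ (no rhs in [8,9])
  i=8: ✗ (no rhs in [9,10])
  i=9: ✗ (no rhs in [10,11])
  i=10: ✗ (lhs fails at k=10 before rhs at j=12)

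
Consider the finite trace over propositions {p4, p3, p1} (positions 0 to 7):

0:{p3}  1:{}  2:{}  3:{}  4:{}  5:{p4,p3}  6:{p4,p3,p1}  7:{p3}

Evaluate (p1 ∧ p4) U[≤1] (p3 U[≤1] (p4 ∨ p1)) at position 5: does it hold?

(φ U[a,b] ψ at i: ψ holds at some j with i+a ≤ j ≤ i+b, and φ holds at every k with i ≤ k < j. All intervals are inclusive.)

True

Need some j in [5,6] with (p3 U[≤1] (p4 ∨ p1)), and (p1 ∧ p4) at every k in [5,j-1].
  j=5: (p3 U[≤1] (p4 ∨ p1)) holds; no prefix to check → satisfied.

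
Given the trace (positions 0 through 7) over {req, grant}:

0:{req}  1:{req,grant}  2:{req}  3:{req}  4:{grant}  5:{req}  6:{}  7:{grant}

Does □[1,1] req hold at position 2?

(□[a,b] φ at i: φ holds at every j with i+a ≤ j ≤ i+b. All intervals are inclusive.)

True

Check req at every j in [3,3]:
  j=3: true
All positions satisfy it → formula holds.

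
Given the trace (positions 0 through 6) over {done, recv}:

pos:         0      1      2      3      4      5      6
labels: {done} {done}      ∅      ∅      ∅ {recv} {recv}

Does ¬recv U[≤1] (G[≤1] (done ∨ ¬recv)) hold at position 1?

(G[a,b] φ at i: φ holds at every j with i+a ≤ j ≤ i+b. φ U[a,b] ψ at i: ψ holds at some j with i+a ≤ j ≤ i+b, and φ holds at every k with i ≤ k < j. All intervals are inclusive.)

Holds

Need some j in [1,2] with G[≤1] (done ∨ ¬recv), and ¬recv at every k in [1,j-1].
  j=1: G[≤1] (done ∨ ¬recv) holds; no prefix to check → satisfied.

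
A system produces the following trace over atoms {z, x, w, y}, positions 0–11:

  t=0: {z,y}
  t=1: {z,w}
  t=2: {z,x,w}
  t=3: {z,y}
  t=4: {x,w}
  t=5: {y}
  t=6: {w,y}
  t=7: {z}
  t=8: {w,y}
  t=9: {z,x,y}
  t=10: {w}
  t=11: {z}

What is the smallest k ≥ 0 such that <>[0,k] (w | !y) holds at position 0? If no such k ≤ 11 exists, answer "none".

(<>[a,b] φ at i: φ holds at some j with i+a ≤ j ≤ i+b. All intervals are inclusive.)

Scan j = 0,1,… for (w | !y):
  j=0: fails
  j=1: holds
First hit at j=1, so smallest k = 1-0 = 1.

1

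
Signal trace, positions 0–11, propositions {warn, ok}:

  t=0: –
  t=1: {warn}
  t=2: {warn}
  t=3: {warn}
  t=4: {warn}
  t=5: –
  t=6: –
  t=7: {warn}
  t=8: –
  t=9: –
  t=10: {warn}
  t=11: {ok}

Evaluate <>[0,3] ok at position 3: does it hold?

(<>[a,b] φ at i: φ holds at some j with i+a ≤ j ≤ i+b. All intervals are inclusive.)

Check ok at each j in [3,6]:
  j=3: false
  j=4: false
  j=5: false
  j=6: false
No position in the window satisfies it → formula fails.

No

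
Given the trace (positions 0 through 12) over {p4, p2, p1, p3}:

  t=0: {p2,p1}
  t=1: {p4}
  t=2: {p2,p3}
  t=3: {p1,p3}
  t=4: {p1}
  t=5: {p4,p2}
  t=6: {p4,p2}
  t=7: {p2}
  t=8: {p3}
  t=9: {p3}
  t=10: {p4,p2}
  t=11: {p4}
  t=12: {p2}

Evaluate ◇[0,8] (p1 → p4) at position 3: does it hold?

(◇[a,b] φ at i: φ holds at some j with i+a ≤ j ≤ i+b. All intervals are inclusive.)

Yes

Check (p1 → p4) at each j in [3,11]:
  j=3: false
  j=4: false
  j=5: true
  j=6: true
  j=7: true
  j=8: true
  j=9: true
  j=10: true
  j=11: true
Found at j=5 → formula holds.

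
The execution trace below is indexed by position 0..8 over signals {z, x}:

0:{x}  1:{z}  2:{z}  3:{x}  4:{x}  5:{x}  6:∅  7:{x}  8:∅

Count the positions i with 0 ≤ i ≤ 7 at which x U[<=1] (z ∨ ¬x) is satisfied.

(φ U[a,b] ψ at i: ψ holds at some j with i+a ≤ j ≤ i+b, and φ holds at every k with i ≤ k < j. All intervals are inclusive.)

Evaluate at each i in [0,7]:
  i=0: ✓ (rhs at j=1; lhs holds on [0,0])
  i=1: ✓ (rhs at j=1)
  i=2: ✓ (rhs at j=2)
  i=3: ✗ (no rhs in [3,4])
  i=4: ✗ (no rhs in [4,5])
  i=5: ✓ (rhs at j=6; lhs holds on [5,5])
  i=6: ✓ (rhs at j=6)
  i=7: ✓ (rhs at j=8; lhs holds on [7,7])
Positions where it holds: {0, 1, 2, 5, 6, 7} → 6.

6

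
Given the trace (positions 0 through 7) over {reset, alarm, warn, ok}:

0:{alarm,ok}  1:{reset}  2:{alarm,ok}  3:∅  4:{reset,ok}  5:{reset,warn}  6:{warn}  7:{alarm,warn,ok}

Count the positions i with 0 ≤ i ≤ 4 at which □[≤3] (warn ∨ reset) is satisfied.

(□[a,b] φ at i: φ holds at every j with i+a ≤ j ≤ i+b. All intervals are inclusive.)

Evaluate at each i in [0,4]:
  i=0: ✗ (fails at j=0)
  i=1: ✗ (fails at j=2)
  i=2: ✗ (fails at j=2)
  i=3: ✗ (fails at j=3)
  i=4: ✓ (all of [4,7])
Positions where it holds: {4} → 1.

1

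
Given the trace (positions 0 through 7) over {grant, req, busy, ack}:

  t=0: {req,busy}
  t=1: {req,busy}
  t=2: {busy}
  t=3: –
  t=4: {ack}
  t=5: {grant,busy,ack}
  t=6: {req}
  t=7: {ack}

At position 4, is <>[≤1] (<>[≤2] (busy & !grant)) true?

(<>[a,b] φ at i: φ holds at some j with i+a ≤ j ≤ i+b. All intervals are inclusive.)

Check <>[≤2] (busy & !grant) at each j in [4,5]:
  j=4: fails (none in [4,6])
  j=5: fails (none in [5,7])
No position in the window satisfies it → formula fails.

No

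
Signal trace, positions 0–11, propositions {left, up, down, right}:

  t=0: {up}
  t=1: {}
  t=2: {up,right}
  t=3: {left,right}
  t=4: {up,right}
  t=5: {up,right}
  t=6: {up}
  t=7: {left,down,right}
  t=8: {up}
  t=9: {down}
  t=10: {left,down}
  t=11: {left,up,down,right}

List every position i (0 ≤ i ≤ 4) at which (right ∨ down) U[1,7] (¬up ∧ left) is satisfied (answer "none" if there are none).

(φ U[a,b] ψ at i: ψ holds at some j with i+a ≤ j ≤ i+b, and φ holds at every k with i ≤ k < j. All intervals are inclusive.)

2

Evaluate at each i in [0,4]:
  i=0: ✗ (lhs fails at k=0 before rhs at j=3)
  i=1: ✗ (lhs fails at k=1 before rhs at j=3)
  i=2: ✓ (rhs at j=3; lhs holds on [2,2])
  i=3: ✗ (lhs fails at k=6 before rhs at j=7)
  i=4: ✗ (lhs fails at k=6 before rhs at j=7)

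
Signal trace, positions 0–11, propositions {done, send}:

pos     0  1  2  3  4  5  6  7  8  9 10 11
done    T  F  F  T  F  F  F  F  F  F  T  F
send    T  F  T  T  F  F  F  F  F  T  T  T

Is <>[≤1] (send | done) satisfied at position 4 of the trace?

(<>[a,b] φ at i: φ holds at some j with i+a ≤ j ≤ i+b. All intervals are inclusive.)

Check (send | done) at each j in [4,5]:
  j=4: false
  j=5: false
No position in the window satisfies it → formula fails.

False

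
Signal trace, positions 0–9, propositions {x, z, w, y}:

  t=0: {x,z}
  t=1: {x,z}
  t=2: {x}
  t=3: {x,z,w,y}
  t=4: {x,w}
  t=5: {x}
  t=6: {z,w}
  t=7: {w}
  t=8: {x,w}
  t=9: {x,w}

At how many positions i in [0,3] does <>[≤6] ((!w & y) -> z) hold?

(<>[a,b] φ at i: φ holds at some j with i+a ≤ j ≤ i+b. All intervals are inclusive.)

Evaluate at each i in [0,3]:
  i=0: ✓ (witness j=0)
  i=1: ✓ (witness j=1)
  i=2: ✓ (witness j=2)
  i=3: ✓ (witness j=3)
Positions where it holds: {0, 1, 2, 3} → 4.

4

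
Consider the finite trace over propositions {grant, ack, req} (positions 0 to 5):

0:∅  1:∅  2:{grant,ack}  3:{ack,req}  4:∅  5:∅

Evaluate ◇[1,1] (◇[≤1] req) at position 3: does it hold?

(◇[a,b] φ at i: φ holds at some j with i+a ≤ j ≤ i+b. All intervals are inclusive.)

Does not hold

Check ◇[≤1] req at each j in [4,4]:
  j=4: fails (none in [4,5])
No position in the window satisfies it → formula fails.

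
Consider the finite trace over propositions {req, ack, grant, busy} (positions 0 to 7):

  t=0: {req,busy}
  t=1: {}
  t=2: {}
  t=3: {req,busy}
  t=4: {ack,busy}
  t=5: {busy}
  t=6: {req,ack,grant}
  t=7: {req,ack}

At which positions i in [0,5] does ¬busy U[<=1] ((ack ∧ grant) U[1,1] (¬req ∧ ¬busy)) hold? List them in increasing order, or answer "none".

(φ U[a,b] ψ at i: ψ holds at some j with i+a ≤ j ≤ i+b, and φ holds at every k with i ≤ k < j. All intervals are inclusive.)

Evaluate at each i in [0,5]:
  i=0: ✗ (no rhs in [0,1])
  i=1: ✗ (no rhs in [1,2])
  i=2: ✗ (no rhs in [2,3])
  i=3: ✗ (no rhs in [3,4])
  i=4: ✗ (no rhs in [4,5])
  i=5: ✗ (no rhs in [5,6])

none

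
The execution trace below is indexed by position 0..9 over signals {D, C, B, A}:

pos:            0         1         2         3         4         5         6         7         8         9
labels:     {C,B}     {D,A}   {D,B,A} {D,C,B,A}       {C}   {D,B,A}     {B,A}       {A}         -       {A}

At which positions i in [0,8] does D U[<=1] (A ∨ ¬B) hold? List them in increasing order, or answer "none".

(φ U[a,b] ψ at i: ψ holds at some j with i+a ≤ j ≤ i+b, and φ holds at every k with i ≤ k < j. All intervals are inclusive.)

Evaluate at each i in [0,8]:
  i=0: ✗ (lhs fails at k=0 before rhs at j=1)
  i=1: ✓ (rhs at j=1)
  i=2: ✓ (rhs at j=2)
  i=3: ✓ (rhs at j=3)
  i=4: ✓ (rhs at j=4)
  i=5: ✓ (rhs at j=5)
  i=6: ✓ (rhs at j=6)
  i=7: ✓ (rhs at j=7)
  i=8: ✓ (rhs at j=8)

1, 2, 3, 4, 5, 6, 7, 8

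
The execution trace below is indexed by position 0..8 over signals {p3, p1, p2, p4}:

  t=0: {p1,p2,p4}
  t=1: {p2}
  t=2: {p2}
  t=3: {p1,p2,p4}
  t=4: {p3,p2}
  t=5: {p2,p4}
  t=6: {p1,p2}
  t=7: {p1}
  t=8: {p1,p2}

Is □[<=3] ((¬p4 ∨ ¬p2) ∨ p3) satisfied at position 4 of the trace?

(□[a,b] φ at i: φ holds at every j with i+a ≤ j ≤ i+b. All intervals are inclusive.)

Does not hold

Check ((¬p4 ∨ ¬p2) ∨ p3) at every j in [4,7]:
  j=4: true
  j=5: false
  j=6: true
  j=7: true
Fails at j=5 → formula fails.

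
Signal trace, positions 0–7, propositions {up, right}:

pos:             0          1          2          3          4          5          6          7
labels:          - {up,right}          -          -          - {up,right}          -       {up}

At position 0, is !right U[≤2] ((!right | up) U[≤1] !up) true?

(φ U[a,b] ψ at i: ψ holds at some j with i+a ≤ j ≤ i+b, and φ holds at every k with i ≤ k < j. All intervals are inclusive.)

Need some j in [0,2] with ((!right | up) U[≤1] !up), and !right at every k in [0,j-1].
  j=0: ((!right | up) U[≤1] !up) holds; no prefix to check → satisfied.

Holds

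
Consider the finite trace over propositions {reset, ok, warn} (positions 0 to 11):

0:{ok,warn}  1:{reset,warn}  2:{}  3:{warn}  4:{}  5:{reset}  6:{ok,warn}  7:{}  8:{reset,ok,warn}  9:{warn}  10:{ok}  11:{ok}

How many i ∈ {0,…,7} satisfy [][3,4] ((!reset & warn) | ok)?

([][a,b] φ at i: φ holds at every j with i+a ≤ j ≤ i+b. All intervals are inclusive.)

3

Evaluate at each i in [0,7]:
  i=0: ✗ (fails at j=4)
  i=1: ✗ (fails at j=4)
  i=2: ✗ (fails at j=5)
  i=3: ✗ (fails at j=7)
  i=4: ✗ (fails at j=7)
  i=5: ✓ (all of [8,9])
  i=6: ✓ (all of [9,10])
  i=7: ✓ (all of [10,11])
Positions where it holds: {5, 6, 7} → 3.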